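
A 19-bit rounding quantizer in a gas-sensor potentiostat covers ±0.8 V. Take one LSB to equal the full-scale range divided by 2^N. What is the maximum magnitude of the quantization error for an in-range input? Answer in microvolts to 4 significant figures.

1.526 µV

Range = 0.8 − (-0.8) = 1.6 V.
LSB = 1.6 V ÷ 2^19 = 1.6/524288 V = 3.05176 µV.
|e|_max = LSB/2 = 1.526 µV.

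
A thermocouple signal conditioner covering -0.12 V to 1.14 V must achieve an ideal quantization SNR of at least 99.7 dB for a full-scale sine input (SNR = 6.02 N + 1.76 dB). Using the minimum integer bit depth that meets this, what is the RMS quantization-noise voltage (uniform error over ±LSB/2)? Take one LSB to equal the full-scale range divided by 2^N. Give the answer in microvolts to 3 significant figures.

Range = 1.14 − (-0.12) = 1.26 V.
Solving 6.02 N ≥ 99.7 − 1.76: N ≥ 16.269. Round up → N = 17.
One LSB is 1.26 V / 131072 = 9.6130 µV.
RMS noise = LSB/√12 = 2.78 µV.

2.78 µV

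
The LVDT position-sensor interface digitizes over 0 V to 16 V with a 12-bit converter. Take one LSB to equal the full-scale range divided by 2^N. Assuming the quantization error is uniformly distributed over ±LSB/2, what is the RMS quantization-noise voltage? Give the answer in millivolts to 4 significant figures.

1.128 mV

Span = 16 V.
LSB = 16 V ÷ 2^12 = 16/4096 V = 3.90625 mV.
V_rms = LSB/√12 = 3.90625 mV / √12 = 1.128 mV.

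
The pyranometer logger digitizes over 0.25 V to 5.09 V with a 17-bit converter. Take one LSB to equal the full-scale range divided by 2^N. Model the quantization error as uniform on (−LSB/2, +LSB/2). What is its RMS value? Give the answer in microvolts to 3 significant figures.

10.7 µV

Full-scale range = 5.09 V − (0.25 V) = 4.84 V.
One LSB is 4.84 V / 131072 = 36.926 µV.
For a uniform distribution on [−LSB/2, +LSB/2], V_rms = LSB/√12 = 36.926 µV/3.4641 = 10.7 µV.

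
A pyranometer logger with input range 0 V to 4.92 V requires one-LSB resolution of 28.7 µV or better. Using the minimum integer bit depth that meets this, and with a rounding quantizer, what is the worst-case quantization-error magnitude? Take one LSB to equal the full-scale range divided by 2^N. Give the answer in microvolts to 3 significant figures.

9.38 µV

Range is 4.92 V.
Need 2^N ≥ 4.92 V / 28.7 µV = 171400 → N_min = 18.
One LSB is 4.92 V / 262144 = 18.768 µV.
Max error for round-to-nearest is LSB/2 = 9.38 µV.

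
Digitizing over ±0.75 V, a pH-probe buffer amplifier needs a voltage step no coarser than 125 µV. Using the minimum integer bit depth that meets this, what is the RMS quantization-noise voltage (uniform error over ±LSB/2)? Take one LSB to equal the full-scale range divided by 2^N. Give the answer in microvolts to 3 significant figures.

26.4 µV

Full-scale range = 0.75 V − (-0.75 V) = 1.5 V.
Required number of levels: 1.5/125 µV = 12000; smallest N with 2^N ≥ that is 14.
LSB = 1.5 V / 2^14 = 91.553 µV.
RMS noise = LSB/√12 = 26.4 µV.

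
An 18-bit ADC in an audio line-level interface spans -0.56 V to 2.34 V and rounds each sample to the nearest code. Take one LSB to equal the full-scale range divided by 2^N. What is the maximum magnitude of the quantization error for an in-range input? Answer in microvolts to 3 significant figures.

Full-scale range = 2.34 V − (-0.56 V) = 2.9 V.
One LSB is 2.9 V / 262144 = 11.063 µV.
A rounding quantizer has |error| ≤ LSB/2 = 5.53 µV.

5.53 µV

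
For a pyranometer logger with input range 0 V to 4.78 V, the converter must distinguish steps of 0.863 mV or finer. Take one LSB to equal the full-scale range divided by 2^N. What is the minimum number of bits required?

Range is 4.78 V.
Required number of levels: 4.78/0.863 mV = 5538.8; smallest N with 2^N ≥ that is 13.

13 bits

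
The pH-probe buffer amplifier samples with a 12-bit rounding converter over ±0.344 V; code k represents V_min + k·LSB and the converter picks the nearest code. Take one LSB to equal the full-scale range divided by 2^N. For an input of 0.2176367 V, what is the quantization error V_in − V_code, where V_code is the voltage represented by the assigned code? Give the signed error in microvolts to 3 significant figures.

−50.8 µV

The full-scale span is 0.344 − (-0.344) = 0.688 V. LSB = 0.688 V / 2^12 ≈ 168.0 µV.
(V_in − V_min)/LSB = (0.2176367 − (-0.344)) × 4096/0.688 = 3343.6976 → nearest code k = 3344.
V_code = -0.344 + (3344/4096) × 0.688 = 0.2176875000 V.
Error = V_in − V_code = 0.2176367 − (0.2176875000) = −50.8 µV.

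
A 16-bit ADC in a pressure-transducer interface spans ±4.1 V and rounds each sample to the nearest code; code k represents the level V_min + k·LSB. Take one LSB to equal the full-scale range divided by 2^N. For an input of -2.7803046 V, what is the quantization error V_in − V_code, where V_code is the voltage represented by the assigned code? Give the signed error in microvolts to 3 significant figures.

Full-scale range = 4.1 V − (-4.1 V) = 8.2 V. LSB = 8.2 V / 2^16 ≈ 125.1 µV.
(-2.7803046 − (-4.1)) / LSB = 1.3196954 × 65536/8.2 = 10547.2631. Nearest integer: k = 10547.
V_code = -4.1 + (10547/65536) × 8.2 = -2.7803375244 V.
e = -2.7803046 − (-2.7803375244) = +32.9 µV.

+32.9 µV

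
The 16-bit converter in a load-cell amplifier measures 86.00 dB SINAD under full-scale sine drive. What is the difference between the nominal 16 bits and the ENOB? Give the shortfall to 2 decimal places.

ENOB = (SINAD − 1.76)/6.02 = (86.00 − 1.76)/6.02 = 13.9934 bits.
Lost resolution: 16 − 13.9934 = 2.0066 bits.

2.01 bits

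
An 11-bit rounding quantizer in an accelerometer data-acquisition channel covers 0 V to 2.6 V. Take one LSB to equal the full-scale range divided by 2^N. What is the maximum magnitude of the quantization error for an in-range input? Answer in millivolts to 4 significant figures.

Range is 2.6 V.
LSB = 2.6 V ÷ 2^11 = 2.6/2048 V = 1.26953 mV.
|e|_max = LSB/2 = 0.6348 mV.

0.6348 mV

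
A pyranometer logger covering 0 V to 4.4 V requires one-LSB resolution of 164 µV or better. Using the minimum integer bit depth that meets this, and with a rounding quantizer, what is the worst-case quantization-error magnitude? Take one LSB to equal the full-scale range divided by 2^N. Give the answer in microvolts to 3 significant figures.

Range is 4.4 V.
4.4 V / 164 µV = 26830. Since 2^14 = 16384 and 2^15 = 32768, N = 15.
One LSB is 4.4 V / 32768 = 134.28 µV.
Max error for round-to-nearest is LSB/2 = 67.1 µV.

67.1 µV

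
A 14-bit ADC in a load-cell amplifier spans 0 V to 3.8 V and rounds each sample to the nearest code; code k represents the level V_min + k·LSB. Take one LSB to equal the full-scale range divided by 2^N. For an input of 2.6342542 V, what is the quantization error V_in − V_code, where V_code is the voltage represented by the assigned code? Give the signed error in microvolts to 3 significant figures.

Range is 3.8 V. LSB = 3.8 V / 2^14 ≈ 231.9 µV.
(V_in − V_min)/LSB = (2.6342542 − (0)) × 16384/3.8 = 11357.7950 → nearest code k = 11358.
V_code = V_min + k × range/2^14 = 0 + 11358 × 3.8/16384 = 2.6343017578 V.
V_in − V_code = 2.6342542 − (2.6343017578) = −47.6 µV.

−47.6 µV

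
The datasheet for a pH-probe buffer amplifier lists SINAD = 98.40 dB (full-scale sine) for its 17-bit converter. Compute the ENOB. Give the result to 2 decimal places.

Inverting SNR = 6.02 N + 1.76: N_eff = (98.40 − 1.76)/6.02 = 16.0532.

16.05 bits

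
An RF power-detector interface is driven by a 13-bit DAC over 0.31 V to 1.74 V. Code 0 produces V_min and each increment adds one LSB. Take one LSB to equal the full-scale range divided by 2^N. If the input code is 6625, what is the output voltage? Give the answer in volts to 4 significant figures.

1.466 V

Range = 1.74 − (0.31) = 1.43 V. LSB = 1.43 V / 2^13.
Output = V_min + (6625/8192) × range = 0.31 + 0.808716 × 1.43 V
      = 0.31 V + 1.15646 V = 1.46646 V.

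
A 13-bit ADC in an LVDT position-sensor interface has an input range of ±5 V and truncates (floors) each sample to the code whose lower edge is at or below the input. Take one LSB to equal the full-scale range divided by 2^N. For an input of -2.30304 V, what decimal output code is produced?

2209

Full-scale range = 5 V − (-5 V) = 10 V. LSB = 10 V / 2^13 ≈ 1.221 mV.
code = ⌊(V_in − V_min)/LSB⌋ = ⌊(V_in − V_min) × 2^13 / range⌋
     = ⌊(-2.30304 − (-5)) × 8192 / 10⌋ = ⌊2.69696 × 8192/10⌋
     = ⌊2209.350⌋ = 2209.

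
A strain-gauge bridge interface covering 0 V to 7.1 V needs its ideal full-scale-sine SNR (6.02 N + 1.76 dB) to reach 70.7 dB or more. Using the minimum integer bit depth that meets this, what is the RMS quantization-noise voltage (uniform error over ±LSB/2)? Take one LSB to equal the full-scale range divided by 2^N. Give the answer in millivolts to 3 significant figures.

Span = 7.1 V.
N ≥ (70.7 − 1.76)/6.02 = 11.452 → N_min = 12.
LSB = 7.1 V ÷ 2^12 = 7.1/4096 V = 1.7334 mV.
V_rms = LSB/√12 = 0.500 mV.

0.500 mV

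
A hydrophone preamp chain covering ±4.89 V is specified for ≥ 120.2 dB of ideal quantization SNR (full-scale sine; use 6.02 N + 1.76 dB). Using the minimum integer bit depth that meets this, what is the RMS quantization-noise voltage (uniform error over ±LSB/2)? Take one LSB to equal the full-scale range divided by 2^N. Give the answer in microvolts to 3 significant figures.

Full-scale range = 4.89 V − (-4.89 V) = 9.78 V.
6.02 N + 1.76 ≥ 120.2 gives N ≥ 19.674, so the minimum integer is 20.
LSB = 9.78 V ÷ 2^20 = 9.78/1048576 V = 9.3269 µV.
V_rms = LSB/√12 = 2.69 µV.

2.69 µV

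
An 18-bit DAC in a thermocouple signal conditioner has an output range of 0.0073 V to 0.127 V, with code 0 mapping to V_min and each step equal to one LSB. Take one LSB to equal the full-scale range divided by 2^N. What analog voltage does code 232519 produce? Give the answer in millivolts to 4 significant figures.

113.5 mV

Full-scale range = 0.127 V − (0.0073 V) = 0.1197 V. LSB = 0.1197 V / 2^18.
V_out = V_min + code × LSB = 0.0073 V + 232519 × 0.1197 V / 262144
      = 0.0073 + 0.106173 = 0.113473 V.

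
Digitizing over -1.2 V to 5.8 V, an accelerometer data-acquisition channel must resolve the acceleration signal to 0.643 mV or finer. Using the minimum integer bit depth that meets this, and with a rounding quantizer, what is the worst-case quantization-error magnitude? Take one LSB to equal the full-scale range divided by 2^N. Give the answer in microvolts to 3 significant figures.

Full-scale range = 5.8 V − (-1.2 V) = 7 V.
Need 2^N ≥ 7 V / 0.643 mV = 10890 → N_min = 14.
One LSB is 7 V / 16384 = 427.25 µV.
Half an LSB is 214 µV.

214 µV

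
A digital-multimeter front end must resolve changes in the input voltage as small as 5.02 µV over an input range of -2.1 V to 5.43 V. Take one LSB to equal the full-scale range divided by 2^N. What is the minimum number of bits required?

21 bits

Range = 5.43 − (-2.1) = 7.53 V.
7.53 V / 5.02 µV = 1.500e6. Since 2^20 = 1048576 and 2^21 = 2097152, N = 21.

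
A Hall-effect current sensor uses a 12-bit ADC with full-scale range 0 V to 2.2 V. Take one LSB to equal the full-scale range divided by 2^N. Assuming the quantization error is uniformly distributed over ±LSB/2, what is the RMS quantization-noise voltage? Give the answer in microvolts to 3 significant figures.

V_FS = 2.2 V.
Step size = 2.2/4096 V = 0.53711 mV.
V_rms = LSB/√12 = 0.53711 mV / √12 = 155 µV.

155 µV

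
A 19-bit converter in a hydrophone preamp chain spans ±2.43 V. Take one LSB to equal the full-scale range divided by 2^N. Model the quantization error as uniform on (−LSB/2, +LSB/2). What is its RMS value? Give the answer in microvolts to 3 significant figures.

2.68 µV

Span: 2.43 V − (-2.43 V) = 4.86 V.
Step size = 4.86/524288 V = 9.2697 µV.
For a uniform distribution on [−LSB/2, +LSB/2], V_rms = LSB/√12 = 9.2697 µV/3.4641 = 2.68 µV.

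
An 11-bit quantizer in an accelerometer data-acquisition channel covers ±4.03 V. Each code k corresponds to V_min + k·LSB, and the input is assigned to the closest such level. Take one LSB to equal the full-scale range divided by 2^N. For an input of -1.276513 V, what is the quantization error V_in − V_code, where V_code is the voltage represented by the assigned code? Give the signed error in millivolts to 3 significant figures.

Range = 4.03 − (-4.03) = 8.06 V. LSB = 8.06 V / 2^11 ≈ 3.936 mV.
(-1.276513 − (-4.03)) / LSB = 2.753487 × 2048/8.06 = 699.6453. Nearest integer: k = 700.
V_code = -4.03 + (700/2048) × 8.06 = -1.275117188 V.
e = -1.276513 − (-1.275117188) = −1.40 mV.

−1.40 mV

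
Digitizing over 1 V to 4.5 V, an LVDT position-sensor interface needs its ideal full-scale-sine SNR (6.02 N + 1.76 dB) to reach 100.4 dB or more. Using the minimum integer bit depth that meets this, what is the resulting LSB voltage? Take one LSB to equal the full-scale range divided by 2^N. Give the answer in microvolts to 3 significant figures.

26.7 µV

Span: 4.5 V − (1 V) = 3.5 V.
6.02 N + 1.76 ≥ 100.4 gives N ≥ 16.385, so the minimum integer is 17.
LSB = 3.5 V ÷ 2^17 = 3.5/131072 V = 26.7 µV.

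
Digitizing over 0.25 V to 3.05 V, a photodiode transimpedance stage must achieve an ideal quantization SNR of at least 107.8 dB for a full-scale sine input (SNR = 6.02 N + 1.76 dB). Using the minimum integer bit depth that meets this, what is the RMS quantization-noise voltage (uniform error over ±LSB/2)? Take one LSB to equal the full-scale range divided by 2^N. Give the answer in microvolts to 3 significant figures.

3.08 µV

Span: 3.05 V − (0.25 V) = 2.8 V.
N ≥ (107.8 − 1.76)/6.02 = 17.615 → N_min = 18.
LSB = 2.8 V / 2^18 = 10.681 µV.
V_rms = LSB/√12 = 3.08 µV.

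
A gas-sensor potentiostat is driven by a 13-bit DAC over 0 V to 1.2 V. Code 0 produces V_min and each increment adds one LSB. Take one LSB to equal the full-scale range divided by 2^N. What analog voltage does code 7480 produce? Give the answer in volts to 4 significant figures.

Span = 1.2 V. LSB = 1.2 V / 2^13.
V_out = V_min + code × LSB = 0 V + 7480 × 1.2 V / 8192
      = 0 V + 1.09570 V = 1.09570 V.

1.096 V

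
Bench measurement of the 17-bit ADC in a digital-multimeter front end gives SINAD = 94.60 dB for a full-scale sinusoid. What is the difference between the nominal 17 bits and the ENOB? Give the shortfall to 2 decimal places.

1.58 bits

ENOB = (SINAD − 1.76)/6.02 = (94.60 − 1.76)/6.02 = 15.4219 bits.
Shortfall = 17 − 15.4219 = 1.5781 bits.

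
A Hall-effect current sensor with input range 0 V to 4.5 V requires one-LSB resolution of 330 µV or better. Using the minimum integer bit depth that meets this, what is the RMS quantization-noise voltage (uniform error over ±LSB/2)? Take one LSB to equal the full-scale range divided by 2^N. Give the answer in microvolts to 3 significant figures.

79.3 µV

Range is 4.5 V.
Required number of levels: 4.5/330 µV = 13636; smallest N with 2^N ≥ that is 14.
LSB = 4.5 V ÷ 2^14 = 4.5/16384 V = 274.66 µV.
σ_q = LSB/√12 = 274.66 µV/3.4641 = 79.3 µV.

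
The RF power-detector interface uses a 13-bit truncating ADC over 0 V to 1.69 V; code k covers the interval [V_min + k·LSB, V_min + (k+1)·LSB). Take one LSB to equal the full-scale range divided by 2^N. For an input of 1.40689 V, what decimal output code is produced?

Span = 1.69 V. LSB = 1.69 V / 2^13 ≈ 206.3 µV.
code = ⌊(V_in − V_min)/LSB⌋ = ⌊(V_in − V_min) × 2^13 / range⌋
     = ⌊(1.40689 − (0)) × 8192 / 1.69⌋ = ⌊1.40689 × 8192/1.69⌋
     = ⌊6819.670⌋ = 6819.

6819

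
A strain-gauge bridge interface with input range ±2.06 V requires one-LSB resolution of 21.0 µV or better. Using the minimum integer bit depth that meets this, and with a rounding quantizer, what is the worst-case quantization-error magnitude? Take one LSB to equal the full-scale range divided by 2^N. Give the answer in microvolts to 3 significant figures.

Range = 2.06 − (-2.06) = 4.12 V.
Need 2^N ≥ 4.12 V / 21.0 µV = 196200 → N_min = 18.
One LSB is 4.12 V / 262144 = 15.717 µV.
Max error for round-to-nearest is LSB/2 = 7.86 µV.

7.86 µV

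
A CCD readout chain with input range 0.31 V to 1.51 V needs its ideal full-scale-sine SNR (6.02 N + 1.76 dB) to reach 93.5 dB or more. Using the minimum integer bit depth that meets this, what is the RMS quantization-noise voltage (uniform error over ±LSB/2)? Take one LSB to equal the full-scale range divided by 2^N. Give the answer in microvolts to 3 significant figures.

5.29 µV

Full-scale range = 1.51 V − (0.31 V) = 1.2 V.
N ≥ (93.5 − 1.76)/6.02 = 15.239 → N_min = 16.
LSB = 1.2 V ÷ 2^16 = 1.2/65536 V = 18.311 µV.
RMS noise = LSB/√12 = 5.29 µV.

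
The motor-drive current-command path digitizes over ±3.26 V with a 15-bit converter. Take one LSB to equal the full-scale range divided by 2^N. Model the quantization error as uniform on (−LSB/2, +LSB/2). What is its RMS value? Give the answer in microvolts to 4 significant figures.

57.44 µV

Full-scale range = 3.26 V − (-3.26 V) = 6.52 V.
Step size = 6.52/32768 V = 198.975 µV.
RMS of a uniform error over width LSB is LSB/√12 = 57.44 µV.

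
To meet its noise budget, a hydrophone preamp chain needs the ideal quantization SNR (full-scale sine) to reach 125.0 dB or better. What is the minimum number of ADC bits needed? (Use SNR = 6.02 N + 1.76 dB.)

Required N = ⌈(125.0 − 1.76)/6.02⌉ = ⌈20.472⌉ = 21.

21 bits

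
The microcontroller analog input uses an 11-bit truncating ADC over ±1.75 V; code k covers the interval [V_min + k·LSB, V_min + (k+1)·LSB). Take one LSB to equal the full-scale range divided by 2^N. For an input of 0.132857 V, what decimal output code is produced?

1101

Span: 1.75 V − (-1.75 V) = 3.5 V. LSB = 3.5 V / 2^11 ≈ 1.709 mV.
(V_in − V_min) × 2^11/range = (0.132857 − (-1.75)) × 2048/3.5 = 1101.740.
Floor → code = 1101.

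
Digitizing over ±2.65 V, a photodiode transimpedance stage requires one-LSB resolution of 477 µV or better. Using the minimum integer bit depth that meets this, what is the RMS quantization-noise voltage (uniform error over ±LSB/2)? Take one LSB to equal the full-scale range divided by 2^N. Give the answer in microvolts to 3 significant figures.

Range = 2.65 − (-2.65) = 5.3 V.
5.3 V / 477 µV = 11110. Since 2^13 = 8192 and 2^14 = 16384, N = 14.
LSB = 5.3 V / 2^14 = 323.49 µV.
RMS noise = LSB/√12 = 93.4 µV.

93.4 µV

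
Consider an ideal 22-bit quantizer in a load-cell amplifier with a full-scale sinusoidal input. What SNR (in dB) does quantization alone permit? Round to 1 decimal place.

6.02(22) + 1.76 = 132.44 + 1.76 = 134.20 dB.

134.2 dB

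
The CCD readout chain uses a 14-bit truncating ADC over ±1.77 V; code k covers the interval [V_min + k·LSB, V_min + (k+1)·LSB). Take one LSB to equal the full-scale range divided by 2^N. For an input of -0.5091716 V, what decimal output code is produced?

5835

Range = 1.77 − (-1.77) = 3.54 V. LSB = 3.54 V / 2^14 ≈ 216.1 µV.
code = ⌊(V_in − V_min)/LSB⌋ = ⌊(V_in − V_min) × 2^14 / range⌋
     = ⌊(-0.5091716 − (-1.77)) × 16384 / 3.54⌋ = ⌊1.2608284 × 16384/3.54⌋
     = ⌊5835.427⌋ = 5835.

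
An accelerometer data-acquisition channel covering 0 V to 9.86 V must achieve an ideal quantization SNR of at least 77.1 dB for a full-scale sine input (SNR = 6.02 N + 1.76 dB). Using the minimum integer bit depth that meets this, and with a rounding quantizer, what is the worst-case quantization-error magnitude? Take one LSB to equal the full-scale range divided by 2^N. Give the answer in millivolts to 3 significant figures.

0.602 mV

V_FS = 9.86 V.
Required N = ⌈(77.1 − 1.76)/6.02⌉ = ⌈12.515⌉ = 13.
LSB = 9.86 V / 2^13 = 1.2036 mV.
Max error for round-to-nearest is LSB/2 = 0.602 mV.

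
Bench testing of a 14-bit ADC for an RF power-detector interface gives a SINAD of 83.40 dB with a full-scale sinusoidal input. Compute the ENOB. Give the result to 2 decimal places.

13.56 bits

(83.40 − 1.76) / 6.02 = 81.64/6.02 = 13.5615 effective bits.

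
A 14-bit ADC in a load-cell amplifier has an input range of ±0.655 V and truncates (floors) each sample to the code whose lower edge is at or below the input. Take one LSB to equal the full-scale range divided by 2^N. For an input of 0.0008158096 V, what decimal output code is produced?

Full-scale range = 0.655 V − (-0.655 V) = 1.31 V. LSB = 1.31 V / 2^14 ≈ 79.96 µV.
(V_in − V_min) × 2^14/range = (0.0008158096 − (-0.655)) × 16384/1.31 = 8202.203.
Floor → code = 8202.

8202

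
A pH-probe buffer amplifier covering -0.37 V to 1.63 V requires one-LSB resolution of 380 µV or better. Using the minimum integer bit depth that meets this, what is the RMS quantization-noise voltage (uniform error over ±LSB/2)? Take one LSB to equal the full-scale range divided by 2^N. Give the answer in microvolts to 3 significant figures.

Range = 1.63 − (-0.37) = 2 V.
2 V / 380 µV = 5263. Since 2^12 = 4096 and 2^13 = 8192, N = 13.
LSB = 2 V ÷ 2^13 = 2/8192 V = 244.14 µV.
σ_q = LSB/√12 = 244.14 µV/3.4641 = 70.5 µV.

70.5 µV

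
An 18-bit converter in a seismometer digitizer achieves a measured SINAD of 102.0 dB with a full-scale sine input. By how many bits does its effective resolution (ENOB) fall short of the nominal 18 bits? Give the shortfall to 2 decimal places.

ENOB = (SINAD − 1.76)/6.02 = (102.0 − 1.76)/6.02 = 16.6512 bits.
Shortfall = 18 − 16.6512 = 1.3488 bits.

1.35 bits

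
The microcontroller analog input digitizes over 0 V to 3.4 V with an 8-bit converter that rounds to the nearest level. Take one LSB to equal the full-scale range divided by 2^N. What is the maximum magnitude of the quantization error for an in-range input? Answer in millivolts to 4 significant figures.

6.641 mV

V_FS = 3.4 V.
Step size = 3.4/256 V = 13.2813 mV.
Worst-case error for round-to-nearest is half an LSB: 6.641 mV.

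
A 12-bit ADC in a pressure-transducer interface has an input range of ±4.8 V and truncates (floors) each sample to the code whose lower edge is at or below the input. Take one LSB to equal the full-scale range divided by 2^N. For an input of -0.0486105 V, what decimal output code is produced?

2027

Full-scale range = 4.8 V − (-4.8 V) = 9.6 V. LSB = 9.6 V / 2^12 ≈ 2.344 mV.
(V_in − V_min) × 2^12/range = (-0.0486105 − (-4.8)) × 4096/9.6 = 2027.260.
Floor → code = 2027.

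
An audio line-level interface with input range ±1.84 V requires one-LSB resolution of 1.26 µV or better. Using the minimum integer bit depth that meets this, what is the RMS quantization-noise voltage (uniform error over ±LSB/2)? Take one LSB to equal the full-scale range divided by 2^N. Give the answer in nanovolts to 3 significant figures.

253 nV

The full-scale span is 1.84 − (-1.84) = 3.68 V.
Required number of levels: 3.68/1.26 µV = 2.9206e6; smallest N with 2^N ≥ that is 22.
Step size = 3.68/4194304 V = 0.87738 µV.
σ_q = LSB/√12 = 0.87738 µV/3.4641 = 253 nV.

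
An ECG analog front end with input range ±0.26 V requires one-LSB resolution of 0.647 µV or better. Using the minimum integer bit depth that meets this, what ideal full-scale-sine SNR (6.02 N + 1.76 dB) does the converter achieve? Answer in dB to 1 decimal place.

Range = 0.26 − (-0.26) = 0.52 V.
Need 2^N ≥ 0.52 V / 0.647 µV = 803700 → N_min = 20.
6.02(20) + 1.76 = 122.16 dB.

122.2 dB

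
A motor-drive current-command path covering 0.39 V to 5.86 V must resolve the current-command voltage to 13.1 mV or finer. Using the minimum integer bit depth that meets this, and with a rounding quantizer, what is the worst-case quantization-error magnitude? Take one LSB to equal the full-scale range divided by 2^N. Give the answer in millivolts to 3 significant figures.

Span: 5.86 V − (0.39 V) = 5.47 V.
Required number of levels: 5.47/13.1 mV = 417.56; smallest N with 2^N ≥ that is 9.
LSB = 5.47 V / 2^9 = 10.684 mV.
Max error for round-to-nearest is LSB/2 = 5.34 mV.

5.34 mV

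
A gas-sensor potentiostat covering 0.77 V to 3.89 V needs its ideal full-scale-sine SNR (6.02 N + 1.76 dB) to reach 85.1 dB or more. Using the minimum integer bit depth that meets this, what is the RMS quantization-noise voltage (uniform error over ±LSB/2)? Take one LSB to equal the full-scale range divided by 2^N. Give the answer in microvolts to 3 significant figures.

55.0 µV

Span: 3.89 V − (0.77 V) = 3.12 V.
Solving 6.02 N ≥ 85.1 − 1.76: N ≥ 13.844. Round up → N = 14.
LSB = 3.12 V ÷ 2^14 = 3.12/16384 V = 190.43 µV.
V_rms = LSB/√12 = 55.0 µV.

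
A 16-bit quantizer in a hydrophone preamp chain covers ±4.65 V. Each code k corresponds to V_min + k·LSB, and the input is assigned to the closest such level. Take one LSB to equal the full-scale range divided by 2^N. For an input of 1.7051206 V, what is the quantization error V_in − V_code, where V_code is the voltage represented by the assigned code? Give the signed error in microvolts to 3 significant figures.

−30.8 µV

Full-scale range = 4.65 V − (-4.65 V) = 9.3 V. LSB = 9.3 V / 2^16 ≈ 141.9 µV.
(V_in − V_min)/LSB = (1.7051206 − (-4.65)) × 65536/9.3 = 44783.7832 → nearest code k = 44784.
V_code = -4.65 + (44784/65536) × 9.3 = 1.7051513672 V.
V_in − V_code = 1.7051206 − (1.7051513672) = −30.8 µV.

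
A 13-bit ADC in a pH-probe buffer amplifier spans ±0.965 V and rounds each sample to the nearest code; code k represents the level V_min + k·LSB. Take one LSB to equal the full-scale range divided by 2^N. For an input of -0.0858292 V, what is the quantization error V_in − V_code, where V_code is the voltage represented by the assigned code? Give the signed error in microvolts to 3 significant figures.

−72.4 µV

Span: 0.965 V − (-0.965 V) = 1.93 V. LSB = 1.93 V / 2^13 ≈ 235.6 µV.
Position in LSBs: (-0.0858292 − (-0.965)) × 8192/1.93 = 3731.6928; rounding gives k = 3732.
Reconstructed level: -0.965 + 3732 × 1.93/8192 V = -0.08575683594 V.
V_in − V_code = -0.0858292 − (-0.08575683594) = −72.4 µV.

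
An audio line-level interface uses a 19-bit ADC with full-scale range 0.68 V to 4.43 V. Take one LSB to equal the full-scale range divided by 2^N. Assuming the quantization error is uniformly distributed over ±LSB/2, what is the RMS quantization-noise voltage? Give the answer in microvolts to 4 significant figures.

Span: 4.43 V − (0.68 V) = 3.75 V.
One LSB is 3.75 V / 524288 = 7.15256 µV.
RMS of a uniform error over width LSB is LSB/√12 = 2.065 µV.

2.065 µV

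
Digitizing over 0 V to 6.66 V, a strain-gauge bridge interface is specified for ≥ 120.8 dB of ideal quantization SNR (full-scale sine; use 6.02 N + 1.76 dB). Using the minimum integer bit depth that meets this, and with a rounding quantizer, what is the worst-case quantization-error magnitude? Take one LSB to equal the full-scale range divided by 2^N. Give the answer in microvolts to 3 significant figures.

Span = 6.66 V.
Required N = ⌈(120.8 − 1.76)/6.02⌉ = ⌈19.774⌉ = 20.
LSB = 6.66 V ÷ 2^20 = 6.66/1048576 V = 6.3515 µV.
Half an LSB is 3.18 µV.

3.18 µV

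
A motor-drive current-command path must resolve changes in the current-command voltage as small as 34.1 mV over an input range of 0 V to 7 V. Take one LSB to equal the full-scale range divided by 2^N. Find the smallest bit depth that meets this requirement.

8 bits

Full-scale range = 7 V.
Need 2^N ≥ 7 V / 34.1 mV = 205.3 → N_min = 8.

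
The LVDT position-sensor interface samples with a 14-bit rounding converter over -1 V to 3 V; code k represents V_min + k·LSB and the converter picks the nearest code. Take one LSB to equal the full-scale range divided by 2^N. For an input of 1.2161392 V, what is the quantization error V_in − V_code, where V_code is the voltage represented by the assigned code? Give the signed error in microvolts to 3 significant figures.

+74.7 µV

Span: 3 V − (-1 V) = 4 V. LSB = 4 V / 2^14 ≈ 244.1 µV.
Position in LSBs: (1.2161392 − (-1)) × 16384/4 = 9077.3062; rounding gives k = 9077.
V_code = V_min + k × range/2^14 = -1 + 9077 × 4/16384 = 1.2160644531 V.
V_in − V_code = 1.2161392 − (1.2160644531) = +74.7 µV.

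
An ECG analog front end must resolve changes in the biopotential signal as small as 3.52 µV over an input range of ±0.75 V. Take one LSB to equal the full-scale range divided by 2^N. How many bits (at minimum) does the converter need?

Span: 0.75 V − (-0.75 V) = 1.5 V.
1.5 V / 3.52 µV = 426100. Since 2^18 = 262144 and 2^19 = 524288, N = 19.

19 bits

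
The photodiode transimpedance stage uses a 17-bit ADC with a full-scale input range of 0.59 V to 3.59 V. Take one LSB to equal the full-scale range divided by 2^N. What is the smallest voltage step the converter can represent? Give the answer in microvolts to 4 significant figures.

Span: 3.59 V − (0.59 V) = 3 V.
There are 2^17 = 131072 steps.
Step size = 3/131072 V = 22.89 µV.

22.89 µV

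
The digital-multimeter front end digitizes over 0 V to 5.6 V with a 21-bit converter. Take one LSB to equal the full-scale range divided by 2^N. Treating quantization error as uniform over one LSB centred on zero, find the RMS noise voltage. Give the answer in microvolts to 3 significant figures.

0.771 µV

Range is 5.6 V.
LSB = 5.6 V / 2^21 = 2.6703 µV.
For a uniform distribution on [−LSB/2, +LSB/2], V_rms = LSB/√12 = 2.6703 µV/3.4641 = 0.771 µV.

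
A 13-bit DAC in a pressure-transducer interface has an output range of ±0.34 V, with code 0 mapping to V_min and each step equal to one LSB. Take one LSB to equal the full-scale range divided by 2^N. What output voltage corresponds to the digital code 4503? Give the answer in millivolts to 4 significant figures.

The full-scale span is 0.34 − (-0.34) = 0.68 V. LSB = 0.68 V / 2^13.
V_out = -0.34 + 4503 × (0.68/8192) V
      = -0.34 + 0.373784 = 0.0337842 V.

33.78 mV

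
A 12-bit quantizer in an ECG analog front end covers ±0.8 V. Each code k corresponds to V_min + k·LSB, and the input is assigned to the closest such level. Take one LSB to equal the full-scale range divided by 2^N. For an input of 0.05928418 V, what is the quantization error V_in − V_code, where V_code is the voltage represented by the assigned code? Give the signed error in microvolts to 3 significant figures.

Range = 0.8 − (-0.8) = 1.6 V. LSB = 1.6 V / 2^12 ≈ 390.6 µV.
(V_in − V_min)/LSB = (0.05928418 − (-0.8)) × 4096/1.6 = 2199.7675 → nearest code k = 2200.
V_code = -0.8 + (2200/4096) × 1.6 = 0.05937500000 V.
e = 0.05928418 − (0.05937500000) = −90.8 µV.

−90.8 µV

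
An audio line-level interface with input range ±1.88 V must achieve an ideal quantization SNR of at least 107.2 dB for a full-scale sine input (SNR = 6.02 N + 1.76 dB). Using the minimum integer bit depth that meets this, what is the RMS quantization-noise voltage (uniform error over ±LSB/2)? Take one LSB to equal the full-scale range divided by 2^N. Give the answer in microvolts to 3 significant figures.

Span: 1.88 V − (-1.88 V) = 3.76 V.
N ≥ (107.2 − 1.76)/6.02 = 17.515 → N_min = 18.
Step size = 3.76/262144 V = 14.343 µV.
σ_q = LSB/√12 = 14.343 µV/3.4641 = 4.14 µV.

4.14 µV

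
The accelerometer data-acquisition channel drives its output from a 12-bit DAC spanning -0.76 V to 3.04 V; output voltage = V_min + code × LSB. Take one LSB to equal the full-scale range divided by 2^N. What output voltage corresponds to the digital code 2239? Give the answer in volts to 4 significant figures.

1.317 V

Full-scale range = 3.04 V − (-0.76 V) = 3.8 V. LSB = 3.8 V / 2^12.
V_out = V_min + code × LSB = -0.76 V + 2239 × 3.8 V / 4096
      = -0.76 V + 2.07720 V = 1.31720 V.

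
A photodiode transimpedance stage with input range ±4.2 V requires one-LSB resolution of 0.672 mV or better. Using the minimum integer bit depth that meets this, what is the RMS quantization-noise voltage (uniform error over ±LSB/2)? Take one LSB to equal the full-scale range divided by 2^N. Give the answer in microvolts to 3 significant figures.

148 µV

Span: 4.2 V − (-4.2 V) = 8.4 V.
Need 2^N ≥ 8.4 V / 0.672 mV = 12500 → N_min = 14.
Step size = 8.4/16384 V = 0.51270 mV.
V_rms = LSB/√12 = 148 µV.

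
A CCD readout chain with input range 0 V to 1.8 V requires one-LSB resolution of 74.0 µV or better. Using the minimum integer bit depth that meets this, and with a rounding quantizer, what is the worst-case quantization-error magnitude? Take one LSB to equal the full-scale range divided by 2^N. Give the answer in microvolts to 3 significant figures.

27.5 µV

V_FS = 1.8 V.
Need 2^N ≥ 1.8 V / 74.0 µV = 24320 → N_min = 15.
Step size = 1.8/32768 V = 54.932 µV.
Max error for round-to-nearest is LSB/2 = 27.5 µV.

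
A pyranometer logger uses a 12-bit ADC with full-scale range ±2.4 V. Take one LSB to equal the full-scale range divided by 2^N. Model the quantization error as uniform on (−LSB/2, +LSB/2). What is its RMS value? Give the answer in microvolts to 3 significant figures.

The full-scale span is 2.4 − (-2.4) = 4.8 V.
LSB = 4.8 V ÷ 2^12 = 4.8/4096 V = 1.1719 mV.
σ_q = LSB/√12 = 1.1719 mV/3.4641 = 338 µV.

338 µV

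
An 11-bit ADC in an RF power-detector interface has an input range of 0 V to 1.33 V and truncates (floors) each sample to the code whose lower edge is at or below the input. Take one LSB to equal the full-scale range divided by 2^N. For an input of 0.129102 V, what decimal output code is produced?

Full-scale range = 1.33 V. LSB = 1.33 V / 2^11 ≈ 0.6494 mV.
(V_in − V_min) × 2^11/range = (0.129102 − (0)) × 2048/1.33 = 198.798.
Floor → code = 198.

198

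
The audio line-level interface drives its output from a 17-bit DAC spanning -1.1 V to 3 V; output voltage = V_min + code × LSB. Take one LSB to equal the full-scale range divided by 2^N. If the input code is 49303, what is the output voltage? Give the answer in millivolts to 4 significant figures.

442.2 mV

The full-scale span is 3 − (-1.1) = 4.1 V. LSB = 4.1 V / 2^17.
V_out = -1.1 + 49303 × (4.1/131072) V
      = -1.1 + 1.54222 = 0.442223 V.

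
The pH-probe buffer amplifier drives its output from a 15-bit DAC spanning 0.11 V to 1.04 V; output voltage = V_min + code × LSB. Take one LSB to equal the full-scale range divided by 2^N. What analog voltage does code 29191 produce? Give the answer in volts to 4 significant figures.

Span: 1.04 V − (0.11 V) = 0.93 V. LSB = 0.93 V / 2^15.
V_out = 0.11 + 29191 × (0.93/32768) V
      = 0.11 + 0.828480 = 0.938480 V.

0.9385 V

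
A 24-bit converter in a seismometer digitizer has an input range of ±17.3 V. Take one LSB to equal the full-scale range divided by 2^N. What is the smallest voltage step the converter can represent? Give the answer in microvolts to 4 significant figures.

2.062 µV

Range = 17.3 − (-17.3) = 34.6 V.
2^24 = 16777216 levels.
One LSB is 34.6 V / 16777216 = 2.062 µV.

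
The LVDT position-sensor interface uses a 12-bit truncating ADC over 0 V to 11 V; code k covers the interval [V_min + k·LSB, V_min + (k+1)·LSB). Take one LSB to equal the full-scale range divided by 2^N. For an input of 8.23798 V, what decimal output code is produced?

Full-scale range = 11 V. LSB = 11 V / 2^12 ≈ 2.686 mV.
V_in − V_min = 8.23798 − (0) = 8.23798 V.
Divide by LSB: 8.23798 × 4096/11 = 3067.5242.
Truncating gives code 3067.

3067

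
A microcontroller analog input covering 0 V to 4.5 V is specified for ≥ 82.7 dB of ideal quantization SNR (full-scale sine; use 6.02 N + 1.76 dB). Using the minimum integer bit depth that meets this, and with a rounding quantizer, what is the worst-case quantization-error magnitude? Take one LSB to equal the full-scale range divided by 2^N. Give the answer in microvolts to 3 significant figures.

137 µV

V_FS = 4.5 V.
N ≥ (82.7 − 1.76)/6.02 = 13.445 → N_min = 14.
One LSB is 4.5 V / 16384 = 274.66 µV.
Max error for round-to-nearest is LSB/2 = 137 µV.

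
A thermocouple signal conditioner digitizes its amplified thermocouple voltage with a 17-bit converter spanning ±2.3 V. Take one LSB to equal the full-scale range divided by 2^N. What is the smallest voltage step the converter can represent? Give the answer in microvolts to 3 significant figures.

The full-scale span is 2.3 − (-2.3) = 4.6 V.
2^17 = 131072 levels.
LSB = 4.6 V / 2^17 = 35.1 µV.

35.1 µV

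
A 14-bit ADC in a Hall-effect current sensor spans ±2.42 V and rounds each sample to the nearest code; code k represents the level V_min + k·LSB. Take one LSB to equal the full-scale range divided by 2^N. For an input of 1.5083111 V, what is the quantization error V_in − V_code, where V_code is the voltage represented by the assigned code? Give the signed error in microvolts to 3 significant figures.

−53.2 µV

Full-scale range = 2.42 V − (-2.42 V) = 4.84 V. LSB = 4.84 V / 2^14 ≈ 295.4 µV.
Position in LSBs: (1.5083111 − (-2.42)) × 16384/4.84 = 13297.8201; rounding gives k = 13298.
V_code = -2.42 + (13298/16384) × 4.84 = 1.5083642578 V.
e = 1.5083111 − (1.5083642578) = −53.2 µV.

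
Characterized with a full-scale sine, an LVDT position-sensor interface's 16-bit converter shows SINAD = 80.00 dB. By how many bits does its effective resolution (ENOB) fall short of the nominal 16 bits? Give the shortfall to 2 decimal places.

3.00 bits

N_eff = (80.00 − 1.76)/6.02 = 12.9967 bits.
Shortfall = 16 − 12.9967 = 3.0033 bits.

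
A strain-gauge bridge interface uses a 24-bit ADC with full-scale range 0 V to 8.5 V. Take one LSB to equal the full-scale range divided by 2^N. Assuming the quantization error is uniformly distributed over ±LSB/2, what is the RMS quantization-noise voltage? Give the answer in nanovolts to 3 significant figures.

Full-scale range = 8.5 V.
LSB = 8.5 V / 2^24 = 0.50664 µV.
σ_q = LSB/√12 = 0.50664 µV/3.4641 = 146 nV.

146 nV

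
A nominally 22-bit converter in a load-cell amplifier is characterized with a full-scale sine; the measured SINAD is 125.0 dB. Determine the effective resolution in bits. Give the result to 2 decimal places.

ENOB = (125.0 − 1.76)/6.02 = 20.4718 bits.

20.47 bits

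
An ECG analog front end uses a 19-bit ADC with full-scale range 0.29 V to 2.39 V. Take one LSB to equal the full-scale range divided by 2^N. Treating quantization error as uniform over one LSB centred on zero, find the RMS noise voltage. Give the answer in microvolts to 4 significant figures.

Range = 2.39 − (0.29) = 2.1 V.
One LSB is 2.1 V / 524288 = 4.00543 µV.
σ_q = LSB/√12 = 4.00543 µV/3.4641 = 1.156 µV.

1.156 µV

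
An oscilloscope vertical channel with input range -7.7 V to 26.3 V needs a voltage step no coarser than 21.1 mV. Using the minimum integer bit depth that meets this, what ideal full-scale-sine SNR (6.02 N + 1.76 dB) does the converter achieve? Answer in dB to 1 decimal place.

Range = 26.3 − (-7.7) = 34 V.
Levels needed ≥ 34/21.1 mV = 1611. 2^11 = 2048 suffices, so N_min = 11.
SNR = 6.02 × 11 + 1.76 = 67.98 dB.

68.0 dB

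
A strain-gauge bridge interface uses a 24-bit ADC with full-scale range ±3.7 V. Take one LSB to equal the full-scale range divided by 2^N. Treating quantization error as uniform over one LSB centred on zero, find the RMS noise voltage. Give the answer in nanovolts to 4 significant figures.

127.3 nV

Range = 3.7 − (-3.7) = 7.4 V.
One LSB is 7.4 V / 16777216 = 441.074 nV.
RMS of a uniform error over width LSB is LSB/√12 = 127.3 nV.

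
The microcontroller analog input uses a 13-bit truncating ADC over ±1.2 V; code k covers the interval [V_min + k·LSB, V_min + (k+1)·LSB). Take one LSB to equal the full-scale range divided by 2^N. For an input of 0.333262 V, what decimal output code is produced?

5233

The full-scale span is 1.2 − (-1.2) = 2.4 V. LSB = 2.4 V / 2^13 ≈ 293.0 µV.
V_in − V_min = 0.333262 − (-1.2) = 1.533262 V.
Divide by LSB: 1.533262 × 8192/2.4 = 5233.5343.
Truncating gives code 5233.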